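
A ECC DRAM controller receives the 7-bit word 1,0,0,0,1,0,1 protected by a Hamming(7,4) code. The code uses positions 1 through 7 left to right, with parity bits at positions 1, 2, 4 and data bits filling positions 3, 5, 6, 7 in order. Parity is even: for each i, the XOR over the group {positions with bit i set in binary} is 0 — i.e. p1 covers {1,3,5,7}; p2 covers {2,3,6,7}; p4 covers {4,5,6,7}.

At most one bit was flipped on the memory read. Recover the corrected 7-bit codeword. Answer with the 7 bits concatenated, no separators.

1010101

s1 (pos 1,3,5,7): 1⊕0⊕1⊕1 = 1
s2 (pos 2,3,6,7): 0⊕0⊕0⊕1 = 1
s4 (pos 4,5,6,7): 0⊕1⊕0⊕1 = 0
Syndrome s4…s1 = 011 → error at position 3.
Flip position 3: 1000101 → 1010101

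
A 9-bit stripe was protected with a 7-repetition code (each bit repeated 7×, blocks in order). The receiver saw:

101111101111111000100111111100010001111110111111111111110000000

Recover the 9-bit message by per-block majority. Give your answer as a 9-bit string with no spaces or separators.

110101110

Block 1 (1011111): 6 ones → 1
Block 2 (0111111): 6 ones → 1
Block 3 (1000100): 2 ones → 0
Block 4 (1111111): 7 ones → 1
Block 5 (0001000): 1 one → 0
Block 6 (1111110): 6 ones → 1
Block 7 (1111111): 7 ones → 1
Block 8 (1111111): 7 ones → 1
Block 9 (0000000): 0 ones → 0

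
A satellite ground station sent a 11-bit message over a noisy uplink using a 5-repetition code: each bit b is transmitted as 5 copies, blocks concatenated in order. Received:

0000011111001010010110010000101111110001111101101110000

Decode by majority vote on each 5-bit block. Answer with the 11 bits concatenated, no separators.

01000010110

Block 1 (00000): 0 ones → 0
Block 2 (11111): 5 ones → 1
Block 3 (00101): 2 ones → 0
Block 4 (00101): 2 ones → 0
Block 5 (10010): 2 ones → 0
Block 6 (00010): 1 one → 0
Block 7 (11111): 5 ones → 1
Block 8 (10001): 2 ones → 0
Block 9 (11110): 4 ones → 1
Block 10 (11011): 4 ones → 1
Block 11 (10000): 1 one → 0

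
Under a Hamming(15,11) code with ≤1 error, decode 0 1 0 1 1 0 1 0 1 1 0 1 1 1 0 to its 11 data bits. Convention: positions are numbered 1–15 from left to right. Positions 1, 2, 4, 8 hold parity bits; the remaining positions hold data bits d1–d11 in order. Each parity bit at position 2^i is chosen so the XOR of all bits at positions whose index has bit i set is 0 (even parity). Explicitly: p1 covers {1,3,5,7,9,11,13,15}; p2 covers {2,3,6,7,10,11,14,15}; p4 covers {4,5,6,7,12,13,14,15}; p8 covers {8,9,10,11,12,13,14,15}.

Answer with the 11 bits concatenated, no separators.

01011101110

s1 (pos 1,3,5,7,9,11,13,15): 0⊕0⊕1⊕1⊕1⊕0⊕1⊕0 = 0
s2 (pos 2,3,6,7,10,11,14,15): 1⊕0⊕0⊕1⊕1⊕0⊕1⊕0 = 0
s4 (pos 4,5,6,7,12,13,14,15): 1⊕1⊕0⊕1⊕1⊕1⊕1⊕0 = 0
s8 (pos 8,9,10,11,12,13,14,15): 0⊕1⊕1⊕0⊕1⊕1⊕1⊕0 = 1
Syndrome s8…s1 = 1000 → error at position 8.
Flip position 8: 010110101101110 → 010110111101110
Read data bits from positions 3,5,6,7,9,10,11,12,13,14,15: 01011101110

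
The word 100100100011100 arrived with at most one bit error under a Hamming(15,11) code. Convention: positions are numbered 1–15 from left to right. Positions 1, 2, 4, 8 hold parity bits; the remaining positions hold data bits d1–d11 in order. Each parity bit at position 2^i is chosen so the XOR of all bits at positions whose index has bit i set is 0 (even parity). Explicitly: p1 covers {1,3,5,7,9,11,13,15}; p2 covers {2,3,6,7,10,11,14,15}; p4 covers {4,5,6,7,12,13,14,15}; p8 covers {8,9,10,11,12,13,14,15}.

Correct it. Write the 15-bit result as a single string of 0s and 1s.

100100110011100

s1 (pos 1,3,5,7,9,11,13,15): 1⊕0⊕0⊕1⊕0⊕1⊕1⊕0 = 0
s2 (pos 2,3,6,7,10,11,14,15): 0⊕0⊕0⊕1⊕0⊕1⊕0⊕0 = 0
s4 (pos 4,5,6,7,12,13,14,15): 1⊕0⊕0⊕1⊕1⊕1⊕0⊕0 = 0
s8 (pos 8,9,10,11,12,13,14,15): 0⊕0⊕0⊕1⊕1⊕1⊕0⊕0 = 1
Syndrome s8…s1 = 1000 → error at position 8.
Flip position 8: 100100100011100 → 100100110011100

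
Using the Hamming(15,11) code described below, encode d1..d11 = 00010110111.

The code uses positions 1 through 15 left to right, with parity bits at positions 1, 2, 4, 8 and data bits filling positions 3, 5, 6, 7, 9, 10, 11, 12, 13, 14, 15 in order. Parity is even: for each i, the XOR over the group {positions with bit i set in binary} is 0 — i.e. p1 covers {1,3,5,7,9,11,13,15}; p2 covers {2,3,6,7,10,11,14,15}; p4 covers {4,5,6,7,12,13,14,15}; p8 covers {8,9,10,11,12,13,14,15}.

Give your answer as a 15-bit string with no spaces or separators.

010000110110111

Place data at non-parity positions: p1 p2 0 p4 0 0 1 p8 0 1 1 0 1 1 1
p1 (pos 1,3,5,7,9,11,13,15): XOR of data positions = 0⊕0⊕1⊕0⊕1⊕1⊕1 = 0
p2 (pos 2,3,6,7,10,11,14,15): XOR of data positions = 0⊕0⊕1⊕1⊕1⊕1⊕1 = 1
p4 (pos 4,5,6,7,12,13,14,15): XOR of data positions = 0⊕0⊕1⊕0⊕1⊕1⊕1 = 0
p8 (pos 8,9,10,11,12,13,14,15): XOR of data positions = 0⊕1⊕1⊕0⊕1⊕1⊕1 = 1
Codeword: 010000110110111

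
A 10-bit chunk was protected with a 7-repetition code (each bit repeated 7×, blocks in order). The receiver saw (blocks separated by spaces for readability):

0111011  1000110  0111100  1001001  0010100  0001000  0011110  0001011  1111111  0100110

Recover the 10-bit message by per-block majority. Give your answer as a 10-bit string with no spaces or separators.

1010001010

Block 1 (0111011): 5 ones → 1
Block 2 (1000110): 3 ones → 0
Block 3 (0111100): 4 ones → 1
Block 4 (1001001): 3 ones → 0
Block 5 (0010100): 2 ones → 0
Block 6 (0001000): 1 one → 0
Block 7 (0011110): 4 ones → 1
Block 8 (0001011): 3 ones → 0
Block 9 (1111111): 7 ones → 1
Block 10 (0100110): 3 ones → 0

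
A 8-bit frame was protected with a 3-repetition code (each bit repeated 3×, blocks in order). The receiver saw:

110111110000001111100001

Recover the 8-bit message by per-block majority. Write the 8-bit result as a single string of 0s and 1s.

Block 1 (110): 2 ones → 1
Block 2 (111): 3 ones → 1
Block 3 (110): 2 ones → 1
Block 4 (000): 0 ones → 0
Block 5 (001): 1 one → 0
Block 6 (111): 3 ones → 1
Block 7 (100): 1 one → 0
Block 8 (001): 1 one → 0

11100100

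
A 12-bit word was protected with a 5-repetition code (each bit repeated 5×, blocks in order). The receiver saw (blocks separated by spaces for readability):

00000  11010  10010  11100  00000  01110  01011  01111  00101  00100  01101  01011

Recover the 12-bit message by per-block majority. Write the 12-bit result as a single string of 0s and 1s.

010101110011

Block 1 (00000): 0 ones → 0
Block 2 (11010): 3 ones → 1
Block 3 (10010): 2 ones → 0
Block 4 (11100): 3 ones → 1
Block 5 (00000): 0 ones → 0
Block 6 (01110): 3 ones → 1
Block 7 (01011): 3 ones → 1
Block 8 (01111): 4 ones → 1
Block 9 (00101): 2 ones → 0
Block 10 (00100): 1 one → 0
Block 11 (01101): 3 ones → 1
Block 12 (01011): 3 ones → 1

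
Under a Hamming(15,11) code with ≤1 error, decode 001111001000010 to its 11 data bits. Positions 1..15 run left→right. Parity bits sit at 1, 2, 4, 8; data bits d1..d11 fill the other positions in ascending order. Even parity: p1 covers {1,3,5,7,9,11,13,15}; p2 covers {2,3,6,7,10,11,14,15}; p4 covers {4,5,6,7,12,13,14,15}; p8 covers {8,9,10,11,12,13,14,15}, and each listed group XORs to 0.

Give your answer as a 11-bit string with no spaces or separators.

s1 (pos 1,3,5,7,9,11,13,15): 0⊕1⊕1⊕0⊕1⊕0⊕0⊕0 = 1
s2 (pos 2,3,6,7,10,11,14,15): 0⊕1⊕1⊕0⊕0⊕0⊕1⊕0 = 1
s4 (pos 4,5,6,7,12,13,14,15): 1⊕1⊕1⊕0⊕0⊕0⊕1⊕0 = 0
s8 (pos 8,9,10,11,12,13,14,15): 0⊕1⊕0⊕0⊕0⊕0⊕1⊕0 = 0
Syndrome s8…s1 = 0011 → error at position 3.
Flip position 3: 001111001000010 → 000111001000010
Read data bits from positions 3,5,6,7,9,10,11,12,13,14,15: 01101000010

01101000010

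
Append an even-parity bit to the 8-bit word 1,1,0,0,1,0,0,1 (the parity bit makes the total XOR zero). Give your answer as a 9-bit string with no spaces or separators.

110010010

XOR of the 8 data bits: 1⊕1⊕0⊕0⊕1⊕0⊕0⊕1 = 0
Parity bit = 0 (so all 9 bits XOR to 0).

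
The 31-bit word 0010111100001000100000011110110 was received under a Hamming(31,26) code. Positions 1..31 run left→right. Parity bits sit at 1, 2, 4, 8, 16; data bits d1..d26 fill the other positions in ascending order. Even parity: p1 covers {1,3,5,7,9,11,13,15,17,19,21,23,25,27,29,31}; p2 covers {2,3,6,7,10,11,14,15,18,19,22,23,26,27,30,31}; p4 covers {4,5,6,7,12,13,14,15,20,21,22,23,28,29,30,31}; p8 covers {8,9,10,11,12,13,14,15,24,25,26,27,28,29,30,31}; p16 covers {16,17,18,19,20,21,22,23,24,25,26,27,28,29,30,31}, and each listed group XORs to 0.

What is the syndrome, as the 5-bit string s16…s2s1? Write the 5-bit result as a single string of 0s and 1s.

s1 (pos 1,3,5,7,9,11,13,15,17,19,21,23,25,27,29,31): 0⊕1⊕1⊕1⊕0⊕0⊕1⊕0⊕1⊕0⊕0⊕0⊕1⊕1⊕1⊕0 = 0
s2 (pos 2,3,6,7,10,11,14,15,18,19,22,23,26,27,30,31): 0⊕1⊕1⊕1⊕0⊕0⊕0⊕0⊕0⊕0⊕0⊕0⊕1⊕1⊕1⊕0 = 0
s4 (pos 4,5,6,7,12,13,14,15,20,21,22,23,28,29,30,31): 0⊕1⊕1⊕1⊕0⊕1⊕0⊕0⊕0⊕0⊕0⊕0⊕0⊕1⊕1⊕0 = 0
s8 (pos 8,9,10,11,12,13,14,15,24,25,26,27,28,29,30,31): 1⊕0⊕0⊕0⊕0⊕1⊕0⊕0⊕1⊕1⊕1⊕1⊕0⊕1⊕1⊕0 = 0
s16 (pos 16,17,18,19,20,21,22,23,24,25,26,27,28,29,30,31): 0⊕1⊕0⊕0⊕0⊕0⊕0⊕0⊕1⊕1⊕1⊕1⊕0⊕1⊕1⊕0 = 1
Syndrome s16…s1 = 10000 → error at position 16.

10000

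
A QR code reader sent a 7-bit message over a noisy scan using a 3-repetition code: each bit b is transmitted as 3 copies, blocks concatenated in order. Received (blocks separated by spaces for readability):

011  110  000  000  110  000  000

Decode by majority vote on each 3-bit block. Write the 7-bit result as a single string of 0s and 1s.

Block 1 (011): 2 ones → 1
Block 2 (110): 2 ones → 1
Block 3 (000): 0 ones → 0
Block 4 (000): 0 ones → 0
Block 5 (110): 2 ones → 1
Block 6 (000): 0 ones → 0
Block 7 (000): 0 ones → 0

1100100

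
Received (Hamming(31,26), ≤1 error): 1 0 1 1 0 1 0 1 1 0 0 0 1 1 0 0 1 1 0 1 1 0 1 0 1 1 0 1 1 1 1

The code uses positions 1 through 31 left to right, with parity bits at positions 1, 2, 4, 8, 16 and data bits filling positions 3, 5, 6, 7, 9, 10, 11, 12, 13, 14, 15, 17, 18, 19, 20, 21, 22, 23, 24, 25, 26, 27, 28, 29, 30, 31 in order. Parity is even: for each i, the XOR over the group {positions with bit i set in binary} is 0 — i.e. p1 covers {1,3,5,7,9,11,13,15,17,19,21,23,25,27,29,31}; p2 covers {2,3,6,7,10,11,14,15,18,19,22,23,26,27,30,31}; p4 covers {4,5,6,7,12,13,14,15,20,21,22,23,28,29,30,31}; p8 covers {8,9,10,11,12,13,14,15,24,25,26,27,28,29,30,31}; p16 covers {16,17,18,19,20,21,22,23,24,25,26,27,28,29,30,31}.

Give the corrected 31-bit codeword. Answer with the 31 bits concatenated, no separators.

s1 (pos 1,3,5,7,9,11,13,15,17,19,21,23,25,27,29,31): 1⊕1⊕0⊕0⊕1⊕0⊕1⊕0⊕1⊕0⊕1⊕1⊕1⊕0⊕1⊕1 = 0
s2 (pos 2,3,6,7,10,11,14,15,18,19,22,23,26,27,30,31): 0⊕1⊕1⊕0⊕0⊕0⊕1⊕0⊕1⊕0⊕0⊕1⊕1⊕0⊕1⊕1 = 0
s4 (pos 4,5,6,7,12,13,14,15,20,21,22,23,28,29,30,31): 1⊕0⊕1⊕0⊕0⊕1⊕1⊕0⊕1⊕1⊕0⊕1⊕1⊕1⊕1⊕1 = 1
s8 (pos 8,9,10,11,12,13,14,15,24,25,26,27,28,29,30,31): 1⊕1⊕0⊕0⊕0⊕1⊕1⊕0⊕0⊕1⊕1⊕0⊕1⊕1⊕1⊕1 = 0
s16 (pos 16,17,18,19,20,21,22,23,24,25,26,27,28,29,30,31): 0⊕1⊕1⊕0⊕1⊕1⊕0⊕1⊕0⊕1⊕1⊕0⊕1⊕1⊕1⊕1 = 1
Syndrome s16…s1 = 10100 → error at position 20.
Flip position 20: 1011010110001100110110101101111 → 1011010110001100110010101101111

1011010110001100110010101101111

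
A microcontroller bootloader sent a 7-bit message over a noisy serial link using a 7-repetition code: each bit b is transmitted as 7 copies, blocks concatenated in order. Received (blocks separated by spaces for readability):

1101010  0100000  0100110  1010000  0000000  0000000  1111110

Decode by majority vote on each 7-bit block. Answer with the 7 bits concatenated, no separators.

1000001

Block 1 (1101010): 4 ones → 1
Block 2 (0100000): 1 one → 0
Block 3 (0100110): 3 ones → 0
Block 4 (1010000): 2 ones → 0
Block 5 (0000000): 0 ones → 0
Block 6 (0000000): 0 ones → 0
Block 7 (1111110): 6 ones → 1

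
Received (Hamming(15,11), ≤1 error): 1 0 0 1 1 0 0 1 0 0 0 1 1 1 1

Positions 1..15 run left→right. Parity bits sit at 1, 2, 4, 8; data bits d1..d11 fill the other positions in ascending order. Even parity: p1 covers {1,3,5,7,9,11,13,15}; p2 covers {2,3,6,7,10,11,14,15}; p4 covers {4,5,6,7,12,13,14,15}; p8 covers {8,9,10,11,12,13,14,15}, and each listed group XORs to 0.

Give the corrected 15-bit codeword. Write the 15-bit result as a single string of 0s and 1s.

100110000001111

s1 (pos 1,3,5,7,9,11,13,15): 1⊕0⊕1⊕0⊕0⊕0⊕1⊕1 = 0
s2 (pos 2,3,6,7,10,11,14,15): 0⊕0⊕0⊕0⊕0⊕0⊕1⊕1 = 0
s4 (pos 4,5,6,7,12,13,14,15): 1⊕1⊕0⊕0⊕1⊕1⊕1⊕1 = 0
s8 (pos 8,9,10,11,12,13,14,15): 1⊕0⊕0⊕0⊕1⊕1⊕1⊕1 = 1
Syndrome s8…s1 = 1000 → error at position 8.
Flip position 8: 100110010001111 → 100110000001111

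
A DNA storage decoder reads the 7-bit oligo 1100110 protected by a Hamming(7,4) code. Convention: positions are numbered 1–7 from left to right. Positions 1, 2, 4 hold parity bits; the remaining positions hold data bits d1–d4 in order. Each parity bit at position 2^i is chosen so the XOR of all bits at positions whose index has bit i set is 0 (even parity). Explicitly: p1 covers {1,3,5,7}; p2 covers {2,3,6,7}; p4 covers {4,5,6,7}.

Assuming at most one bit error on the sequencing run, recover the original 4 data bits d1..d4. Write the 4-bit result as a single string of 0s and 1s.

0110

s1 (pos 1,3,5,7): 1⊕0⊕1⊕0 = 0
s2 (pos 2,3,6,7): 1⊕0⊕1⊕0 = 0
s4 (pos 4,5,6,7): 0⊕1⊕1⊕0 = 0
Syndrome s4…s1 = 000 → no error.
Read data bits from positions 3,5,6,7: 0110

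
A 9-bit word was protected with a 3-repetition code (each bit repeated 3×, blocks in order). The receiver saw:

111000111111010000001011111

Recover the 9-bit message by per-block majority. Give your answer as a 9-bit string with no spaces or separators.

Block 1 (111): 3 ones → 1
Block 2 (000): 0 ones → 0
Block 3 (111): 3 ones → 1
Block 4 (111): 3 ones → 1
Block 5 (010): 1 one → 0
Block 6 (000): 0 ones → 0
Block 7 (001): 1 one → 0
Block 8 (011): 2 ones → 1
Block 9 (111): 3 ones → 1

101100011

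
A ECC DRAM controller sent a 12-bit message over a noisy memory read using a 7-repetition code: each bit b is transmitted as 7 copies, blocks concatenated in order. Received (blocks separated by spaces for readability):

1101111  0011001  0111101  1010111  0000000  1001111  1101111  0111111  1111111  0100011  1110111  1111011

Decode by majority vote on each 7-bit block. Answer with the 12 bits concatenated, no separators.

101101111011

Block 1 (1101111): 6 ones → 1
Block 2 (0011001): 3 ones → 0
Block 3 (0111101): 5 ones → 1
Block 4 (1010111): 5 ones → 1
Block 5 (0000000): 0 ones → 0
Block 6 (1001111): 5 ones → 1
Block 7 (1101111): 6 ones → 1
Block 8 (0111111): 6 ones → 1
Block 9 (1111111): 7 ones → 1
Block 10 (0100011): 3 ones → 0
Block 11 (1110111): 6 ones → 1
Block 12 (1111011): 6 ones → 1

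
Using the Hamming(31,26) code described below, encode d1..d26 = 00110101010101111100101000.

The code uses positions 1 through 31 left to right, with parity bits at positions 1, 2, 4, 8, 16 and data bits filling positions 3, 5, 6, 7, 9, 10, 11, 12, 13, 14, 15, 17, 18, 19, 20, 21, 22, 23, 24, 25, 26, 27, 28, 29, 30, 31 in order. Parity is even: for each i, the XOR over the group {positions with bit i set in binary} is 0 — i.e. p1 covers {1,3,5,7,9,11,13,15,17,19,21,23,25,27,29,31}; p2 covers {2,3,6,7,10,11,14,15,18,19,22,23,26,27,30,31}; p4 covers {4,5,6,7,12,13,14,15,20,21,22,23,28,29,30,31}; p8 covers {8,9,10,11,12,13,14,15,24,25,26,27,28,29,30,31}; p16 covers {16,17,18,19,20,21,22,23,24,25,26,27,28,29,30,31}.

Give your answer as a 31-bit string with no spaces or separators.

Place data at non-parity positions: p1 p2 0 p4 0 1 1 p8 0 1 0 1 0 1 0 p16 1 0 1 1 1 1 1 0 0 1 0 1 0 0 0
p1 (pos 1,3,5,7,9,11,13,15,17,19,21,23,25,27,29,31): XOR of data positions = 0⊕0⊕1⊕0⊕0⊕0⊕0⊕1⊕1⊕1⊕1⊕0⊕0⊕0⊕0 = 1
p2 (pos 2,3,6,7,10,11,14,15,18,19,22,23,26,27,30,31): XOR of data positions = 0⊕1⊕1⊕1⊕0⊕1⊕0⊕0⊕1⊕1⊕1⊕1⊕0⊕0⊕0 = 0
p4 (pos 4,5,6,7,12,13,14,15,20,21,22,23,28,29,30,31): XOR of data positions = 0⊕1⊕1⊕1⊕0⊕1⊕0⊕1⊕1⊕1⊕1⊕1⊕0⊕0⊕0 = 1
p8 (pos 8,9,10,11,12,13,14,15,24,25,26,27,28,29,30,31): XOR of data positions = 0⊕1⊕0⊕1⊕0⊕1⊕0⊕0⊕0⊕1⊕0⊕1⊕0⊕0⊕0 = 1
p16 (pos 16,17,18,19,20,21,22,23,24,25,26,27,28,29,30,31): XOR of data positions = 1⊕0⊕1⊕1⊕1⊕1⊕1⊕0⊕0⊕1⊕0⊕1⊕0⊕0⊕0 = 0
Codeword: 1001011101010100101111100101000

1001011101010100101111100101000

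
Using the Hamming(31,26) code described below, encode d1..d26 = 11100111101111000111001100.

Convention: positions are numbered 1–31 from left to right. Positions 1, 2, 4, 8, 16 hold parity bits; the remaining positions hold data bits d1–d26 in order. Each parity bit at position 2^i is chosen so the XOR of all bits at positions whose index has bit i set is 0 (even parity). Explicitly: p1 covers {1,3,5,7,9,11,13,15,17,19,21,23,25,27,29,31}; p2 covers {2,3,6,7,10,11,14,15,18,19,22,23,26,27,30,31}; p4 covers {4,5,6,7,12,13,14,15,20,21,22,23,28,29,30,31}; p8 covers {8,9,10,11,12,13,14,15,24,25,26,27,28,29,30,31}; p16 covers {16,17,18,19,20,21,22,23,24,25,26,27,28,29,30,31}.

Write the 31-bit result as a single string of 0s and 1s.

Place data at non-parity positions: p1 p2 1 p4 1 1 0 p8 0 1 1 1 1 0 1 p16 1 1 1 0 0 0 1 1 1 0 0 1 1 0 0
p1 (pos 1,3,5,7,9,11,13,15,17,19,21,23,25,27,29,31): XOR of data positions = 1⊕1⊕0⊕0⊕1⊕1⊕1⊕1⊕1⊕0⊕1⊕1⊕0⊕1⊕0 = 0
p2 (pos 2,3,6,7,10,11,14,15,18,19,22,23,26,27,30,31): XOR of data positions = 1⊕1⊕0⊕1⊕1⊕0⊕1⊕1⊕1⊕0⊕1⊕0⊕0⊕0⊕0 = 0
p4 (pos 4,5,6,7,12,13,14,15,20,21,22,23,28,29,30,31): XOR of data positions = 1⊕1⊕0⊕1⊕1⊕0⊕1⊕0⊕0⊕0⊕1⊕1⊕1⊕0⊕0 = 0
p8 (pos 8,9,10,11,12,13,14,15,24,25,26,27,28,29,30,31): XOR of data positions = 0⊕1⊕1⊕1⊕1⊕0⊕1⊕1⊕1⊕0⊕0⊕1⊕1⊕0⊕0 = 1
p16 (pos 16,17,18,19,20,21,22,23,24,25,26,27,28,29,30,31): XOR of data positions = 1⊕1⊕1⊕0⊕0⊕0⊕1⊕1⊕1⊕0⊕0⊕1⊕1⊕0⊕0 = 0
Codeword: 0010110101111010111000111001100

0010110101111010111000111001100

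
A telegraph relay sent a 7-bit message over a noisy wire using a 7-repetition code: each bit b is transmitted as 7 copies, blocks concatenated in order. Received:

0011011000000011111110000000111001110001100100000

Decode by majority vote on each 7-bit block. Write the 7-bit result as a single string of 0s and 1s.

Block 1 (0011011): 4 ones → 1
Block 2 (0000000): 0 ones → 0
Block 3 (1111111): 7 ones → 1
Block 4 (0000000): 0 ones → 0
Block 5 (1110011): 5 ones → 1
Block 6 (1000110): 3 ones → 0
Block 7 (0100000): 1 one → 0

1010100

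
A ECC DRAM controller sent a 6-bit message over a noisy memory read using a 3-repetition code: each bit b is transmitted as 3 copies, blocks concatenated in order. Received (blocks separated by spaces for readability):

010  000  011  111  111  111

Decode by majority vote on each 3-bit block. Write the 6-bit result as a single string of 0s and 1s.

001111

Block 1 (010): 1 one → 0
Block 2 (000): 0 ones → 0
Block 3 (011): 2 ones → 1
Block 4 (111): 3 ones → 1
Block 5 (111): 3 ones → 1
Block 6 (111): 3 ones → 1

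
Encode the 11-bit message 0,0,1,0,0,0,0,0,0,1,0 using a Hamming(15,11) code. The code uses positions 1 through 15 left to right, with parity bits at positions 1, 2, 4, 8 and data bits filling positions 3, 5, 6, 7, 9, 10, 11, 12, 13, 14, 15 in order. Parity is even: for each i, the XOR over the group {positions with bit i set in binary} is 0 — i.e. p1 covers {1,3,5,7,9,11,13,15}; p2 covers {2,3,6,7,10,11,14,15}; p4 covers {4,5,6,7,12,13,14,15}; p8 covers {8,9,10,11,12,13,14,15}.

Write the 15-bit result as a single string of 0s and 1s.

000001010000010

Place data at non-parity positions: p1 p2 0 p4 0 1 0 p8 0 0 0 0 0 1 0
p1 (pos 1,3,5,7,9,11,13,15): XOR of data positions = 0⊕0⊕0⊕0⊕0⊕0⊕0 = 0
p2 (pos 2,3,6,7,10,11,14,15): XOR of data positions = 0⊕1⊕0⊕0⊕0⊕1⊕0 = 0
p4 (pos 4,5,6,7,12,13,14,15): XOR of data positions = 0⊕1⊕0⊕0⊕0⊕1⊕0 = 0
p8 (pos 8,9,10,11,12,13,14,15): XOR of data positions = 0⊕0⊕0⊕0⊕0⊕1⊕0 = 1
Codeword: 000001010000010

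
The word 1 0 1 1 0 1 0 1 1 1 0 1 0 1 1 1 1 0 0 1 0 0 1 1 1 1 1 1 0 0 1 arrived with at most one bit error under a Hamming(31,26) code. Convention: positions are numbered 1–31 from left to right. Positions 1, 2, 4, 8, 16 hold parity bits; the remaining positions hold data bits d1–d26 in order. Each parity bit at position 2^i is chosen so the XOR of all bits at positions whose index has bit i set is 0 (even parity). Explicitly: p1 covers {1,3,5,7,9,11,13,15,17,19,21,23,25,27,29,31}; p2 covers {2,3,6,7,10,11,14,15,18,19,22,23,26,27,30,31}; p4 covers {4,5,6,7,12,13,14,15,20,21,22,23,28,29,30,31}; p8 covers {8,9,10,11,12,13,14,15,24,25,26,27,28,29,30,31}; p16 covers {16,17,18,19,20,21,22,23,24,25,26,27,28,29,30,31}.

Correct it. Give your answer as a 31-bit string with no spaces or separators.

s1 (pos 1,3,5,7,9,11,13,15,17,19,21,23,25,27,29,31): 1⊕1⊕0⊕0⊕1⊕0⊕0⊕1⊕1⊕0⊕0⊕1⊕1⊕1⊕0⊕1 = 1
s2 (pos 2,3,6,7,10,11,14,15,18,19,22,23,26,27,30,31): 0⊕1⊕1⊕0⊕1⊕0⊕1⊕1⊕0⊕0⊕0⊕1⊕1⊕1⊕0⊕1 = 1
s4 (pos 4,5,6,7,12,13,14,15,20,21,22,23,28,29,30,31): 1⊕0⊕1⊕0⊕1⊕0⊕1⊕1⊕1⊕0⊕0⊕1⊕1⊕0⊕0⊕1 = 1
s8 (pos 8,9,10,11,12,13,14,15,24,25,26,27,28,29,30,31): 1⊕1⊕1⊕0⊕1⊕0⊕1⊕1⊕1⊕1⊕1⊕1⊕1⊕0⊕0⊕1 = 0
s16 (pos 16,17,18,19,20,21,22,23,24,25,26,27,28,29,30,31): 1⊕1⊕0⊕0⊕1⊕0⊕0⊕1⊕1⊕1⊕1⊕1⊕1⊕0⊕0⊕1 = 0
Syndrome s16…s1 = 00111 → error at position 7.
Flip position 7: 1011010111010111100100111111001 → 1011011111010111100100111111001

1011011111010111100100111111001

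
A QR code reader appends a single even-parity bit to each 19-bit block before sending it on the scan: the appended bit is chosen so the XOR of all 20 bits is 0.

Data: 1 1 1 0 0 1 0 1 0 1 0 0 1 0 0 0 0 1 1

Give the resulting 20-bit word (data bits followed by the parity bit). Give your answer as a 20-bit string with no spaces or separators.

11100101010010000111

XOR of the 19 data bits: 1⊕1⊕1⊕0⊕0⊕1⊕0⊕1⊕0⊕1⊕0⊕0⊕1⊕0⊕0⊕0⊕0⊕1⊕1 = 1
Parity bit = 1 (so all 20 bits XOR to 0).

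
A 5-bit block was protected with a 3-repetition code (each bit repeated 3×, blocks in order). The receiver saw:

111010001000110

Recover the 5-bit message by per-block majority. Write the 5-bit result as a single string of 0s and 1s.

Block 1 (111): 3 ones → 1
Block 2 (010): 1 one → 0
Block 3 (001): 1 one → 0
Block 4 (000): 0 ones → 0
Block 5 (110): 2 ones → 1

10001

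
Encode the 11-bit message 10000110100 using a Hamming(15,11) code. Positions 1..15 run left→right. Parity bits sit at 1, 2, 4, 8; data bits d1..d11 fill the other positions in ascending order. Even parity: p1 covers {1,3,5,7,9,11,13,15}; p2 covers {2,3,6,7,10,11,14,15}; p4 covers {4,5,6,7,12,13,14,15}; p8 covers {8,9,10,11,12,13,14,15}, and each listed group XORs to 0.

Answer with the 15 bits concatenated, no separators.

111100010110100

Place data at non-parity positions: p1 p2 1 p4 0 0 0 p8 0 1 1 0 1 0 0
p1 (pos 1,3,5,7,9,11,13,15): XOR of data positions = 1⊕0⊕0⊕0⊕1⊕1⊕0 = 1
p2 (pos 2,3,6,7,10,11,14,15): XOR of data positions = 1⊕0⊕0⊕1⊕1⊕0⊕0 = 1
p4 (pos 4,5,6,7,12,13,14,15): XOR of data positions = 0⊕0⊕0⊕0⊕1⊕0⊕0 = 1
p8 (pos 8,9,10,11,12,13,14,15): XOR of data positions = 0⊕1⊕1⊕0⊕1⊕0⊕0 = 1
Codeword: 111100010110100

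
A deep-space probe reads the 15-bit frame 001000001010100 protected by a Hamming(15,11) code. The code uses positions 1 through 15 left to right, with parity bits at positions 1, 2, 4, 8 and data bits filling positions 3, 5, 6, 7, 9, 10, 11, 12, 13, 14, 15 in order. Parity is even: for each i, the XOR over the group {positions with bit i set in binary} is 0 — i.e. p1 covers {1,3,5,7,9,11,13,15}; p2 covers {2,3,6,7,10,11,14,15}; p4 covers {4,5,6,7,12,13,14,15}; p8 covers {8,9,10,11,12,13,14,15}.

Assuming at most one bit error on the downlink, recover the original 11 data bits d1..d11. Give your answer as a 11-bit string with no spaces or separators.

10001011100

s1 (pos 1,3,5,7,9,11,13,15): 0⊕1⊕0⊕0⊕1⊕1⊕1⊕0 = 0
s2 (pos 2,3,6,7,10,11,14,15): 0⊕1⊕0⊕0⊕0⊕1⊕0⊕0 = 0
s4 (pos 4,5,6,7,12,13,14,15): 0⊕0⊕0⊕0⊕0⊕1⊕0⊕0 = 1
s8 (pos 8,9,10,11,12,13,14,15): 0⊕1⊕0⊕1⊕0⊕1⊕0⊕0 = 1
Syndrome s8…s1 = 1100 → error at position 12.
Flip position 12: 001000001010100 → 001000001011100
Read data bits from positions 3,5,6,7,9,10,11,12,13,14,15: 10001011100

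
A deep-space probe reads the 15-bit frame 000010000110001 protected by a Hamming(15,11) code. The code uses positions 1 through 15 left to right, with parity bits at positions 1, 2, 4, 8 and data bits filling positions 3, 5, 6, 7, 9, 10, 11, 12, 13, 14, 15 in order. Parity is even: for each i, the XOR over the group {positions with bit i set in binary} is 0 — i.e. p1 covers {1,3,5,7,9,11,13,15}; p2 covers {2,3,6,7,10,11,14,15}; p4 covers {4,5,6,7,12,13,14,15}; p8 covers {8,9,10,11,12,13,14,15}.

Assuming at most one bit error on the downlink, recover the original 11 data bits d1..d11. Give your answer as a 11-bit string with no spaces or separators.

s1 (pos 1,3,5,7,9,11,13,15): 0⊕0⊕1⊕0⊕0⊕1⊕0⊕1 = 1
s2 (pos 2,3,6,7,10,11,14,15): 0⊕0⊕0⊕0⊕1⊕1⊕0⊕1 = 1
s4 (pos 4,5,6,7,12,13,14,15): 0⊕1⊕0⊕0⊕0⊕0⊕0⊕1 = 0
s8 (pos 8,9,10,11,12,13,14,15): 0⊕0⊕1⊕1⊕0⊕0⊕0⊕1 = 1
Syndrome s8…s1 = 1011 → error at position 11.
Flip position 11: 000010000110001 → 000010000100001
Read data bits from positions 3,5,6,7,9,10,11,12,13,14,15: 01000100001

01000100001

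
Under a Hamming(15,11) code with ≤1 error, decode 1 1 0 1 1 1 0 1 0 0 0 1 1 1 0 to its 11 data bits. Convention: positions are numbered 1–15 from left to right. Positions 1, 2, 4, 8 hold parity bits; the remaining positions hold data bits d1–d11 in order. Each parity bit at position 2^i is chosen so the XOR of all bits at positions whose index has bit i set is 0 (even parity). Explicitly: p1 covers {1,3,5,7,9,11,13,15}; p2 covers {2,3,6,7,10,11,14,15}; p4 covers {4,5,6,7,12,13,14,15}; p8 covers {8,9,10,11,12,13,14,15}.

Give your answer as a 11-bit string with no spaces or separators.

11100001110

s1 (pos 1,3,5,7,9,11,13,15): 1⊕0⊕1⊕0⊕0⊕0⊕1⊕0 = 1
s2 (pos 2,3,6,7,10,11,14,15): 1⊕0⊕1⊕0⊕0⊕0⊕1⊕0 = 1
s4 (pos 4,5,6,7,12,13,14,15): 1⊕1⊕1⊕0⊕1⊕1⊕1⊕0 = 0
s8 (pos 8,9,10,11,12,13,14,15): 1⊕0⊕0⊕0⊕1⊕1⊕1⊕0 = 0
Syndrome s8…s1 = 0011 → error at position 3.
Flip position 3: 110111010001110 → 111111010001110
Read data bits from positions 3,5,6,7,9,10,11,12,13,14,15: 11100001110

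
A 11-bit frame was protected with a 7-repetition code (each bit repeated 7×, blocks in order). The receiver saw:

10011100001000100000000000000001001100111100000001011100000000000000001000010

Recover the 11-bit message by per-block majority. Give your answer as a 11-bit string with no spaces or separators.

Block 1 (1001110): 4 ones → 1
Block 2 (0001000): 1 one → 0
Block 3 (1000000): 1 one → 0
Block 4 (0000000): 0 ones → 0
Block 5 (0001001): 2 ones → 0
Block 6 (1001111): 5 ones → 1
Block 7 (0000000): 0 ones → 0
Block 8 (1011100): 4 ones → 1
Block 9 (0000000): 0 ones → 0
Block 10 (0000000): 0 ones → 0
Block 11 (1000010): 2 ones → 0

10000101000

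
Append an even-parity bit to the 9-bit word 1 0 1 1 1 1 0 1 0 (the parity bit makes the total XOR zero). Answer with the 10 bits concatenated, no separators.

XOR of the 9 data bits: 1⊕0⊕1⊕1⊕1⊕1⊕0⊕1⊕0 = 0
Parity bit = 0 (so all 10 bits XOR to 0).

1011110100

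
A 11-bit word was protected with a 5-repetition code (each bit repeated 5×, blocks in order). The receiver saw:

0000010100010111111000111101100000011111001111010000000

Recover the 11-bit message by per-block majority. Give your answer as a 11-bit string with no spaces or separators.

00111101100

Block 1 (00000): 0 ones → 0
Block 2 (10100): 2 ones → 0
Block 3 (01011): 3 ones → 1
Block 4 (11110): 4 ones → 1
Block 5 (00111): 3 ones → 1
Block 6 (10110): 3 ones → 1
Block 7 (00000): 0 ones → 0
Block 8 (11111): 5 ones → 1
Block 9 (00111): 3 ones → 1
Block 10 (10100): 2 ones → 0
Block 11 (00000): 0 ones → 0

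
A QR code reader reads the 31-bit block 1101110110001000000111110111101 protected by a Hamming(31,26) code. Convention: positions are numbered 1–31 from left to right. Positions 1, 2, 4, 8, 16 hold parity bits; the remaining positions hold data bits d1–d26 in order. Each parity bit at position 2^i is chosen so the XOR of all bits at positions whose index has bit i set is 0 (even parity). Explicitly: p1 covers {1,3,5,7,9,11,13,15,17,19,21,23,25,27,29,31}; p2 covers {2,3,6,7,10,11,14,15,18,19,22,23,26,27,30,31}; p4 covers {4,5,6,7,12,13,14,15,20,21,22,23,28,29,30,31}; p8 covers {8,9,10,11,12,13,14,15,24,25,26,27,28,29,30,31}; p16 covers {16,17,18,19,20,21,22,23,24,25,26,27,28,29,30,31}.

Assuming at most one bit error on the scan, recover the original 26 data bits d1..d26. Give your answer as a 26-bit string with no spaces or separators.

01101000101000111110111101

s1 (pos 1,3,5,7,9,11,13,15,17,19,21,23,25,27,29,31): 1⊕0⊕1⊕0⊕1⊕0⊕1⊕0⊕0⊕0⊕1⊕1⊕0⊕1⊕1⊕1 = 1
s2 (pos 2,3,6,7,10,11,14,15,18,19,22,23,26,27,30,31): 1⊕0⊕1⊕0⊕0⊕0⊕0⊕0⊕0⊕0⊕1⊕1⊕1⊕1⊕0⊕1 = 1
s4 (pos 4,5,6,7,12,13,14,15,20,21,22,23,28,29,30,31): 1⊕1⊕1⊕0⊕0⊕1⊕0⊕0⊕1⊕1⊕1⊕1⊕1⊕1⊕0⊕1 = 1
s8 (pos 8,9,10,11,12,13,14,15,24,25,26,27,28,29,30,31): 1⊕1⊕0⊕0⊕0⊕1⊕0⊕0⊕1⊕0⊕1⊕1⊕1⊕1⊕0⊕1 = 1
s16 (pos 16,17,18,19,20,21,22,23,24,25,26,27,28,29,30,31): 0⊕0⊕0⊕0⊕1⊕1⊕1⊕1⊕1⊕0⊕1⊕1⊕1⊕1⊕0⊕1 = 0
Syndrome s16…s1 = 01111 → error at position 15.
Flip position 15: 1101110110001000000111110111101 → 1101110110001010000111110111101
Read data bits from positions 3,5,6,7,9,10,11,12,13,14,15,17,18,19,20,21,22,23,24,25,26,27,28,29,30,31: 01101000101000111110111101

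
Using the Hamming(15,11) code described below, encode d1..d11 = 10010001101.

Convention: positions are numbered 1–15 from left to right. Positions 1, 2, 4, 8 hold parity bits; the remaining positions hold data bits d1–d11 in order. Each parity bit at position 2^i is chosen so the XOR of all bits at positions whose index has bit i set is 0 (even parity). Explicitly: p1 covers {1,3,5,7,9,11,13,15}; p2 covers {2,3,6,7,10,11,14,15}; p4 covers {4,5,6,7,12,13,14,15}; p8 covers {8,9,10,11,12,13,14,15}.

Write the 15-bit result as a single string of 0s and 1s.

011000110001101

Place data at non-parity positions: p1 p2 1 p4 0 0 1 p8 0 0 0 1 1 0 1
p1 (pos 1,3,5,7,9,11,13,15): XOR of data positions = 1⊕0⊕1⊕0⊕0⊕1⊕1 = 0
p2 (pos 2,3,6,7,10,11,14,15): XOR of data positions = 1⊕0⊕1⊕0⊕0⊕0⊕1 = 1
p4 (pos 4,5,6,7,12,13,14,15): XOR of data positions = 0⊕0⊕1⊕1⊕1⊕0⊕1 = 0
p8 (pos 8,9,10,11,12,13,14,15): XOR of data positions = 0⊕0⊕0⊕1⊕1⊕0⊕1 = 1
Codeword: 011000110001101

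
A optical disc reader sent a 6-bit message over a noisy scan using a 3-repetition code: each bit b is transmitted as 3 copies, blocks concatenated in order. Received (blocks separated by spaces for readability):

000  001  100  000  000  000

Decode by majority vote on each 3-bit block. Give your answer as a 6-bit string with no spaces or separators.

Block 1 (000): 0 ones → 0
Block 2 (001): 1 one → 0
Block 3 (100): 1 one → 0
Block 4 (000): 0 ones → 0
Block 5 (000): 0 ones → 0
Block 6 (000): 0 ones → 0

000000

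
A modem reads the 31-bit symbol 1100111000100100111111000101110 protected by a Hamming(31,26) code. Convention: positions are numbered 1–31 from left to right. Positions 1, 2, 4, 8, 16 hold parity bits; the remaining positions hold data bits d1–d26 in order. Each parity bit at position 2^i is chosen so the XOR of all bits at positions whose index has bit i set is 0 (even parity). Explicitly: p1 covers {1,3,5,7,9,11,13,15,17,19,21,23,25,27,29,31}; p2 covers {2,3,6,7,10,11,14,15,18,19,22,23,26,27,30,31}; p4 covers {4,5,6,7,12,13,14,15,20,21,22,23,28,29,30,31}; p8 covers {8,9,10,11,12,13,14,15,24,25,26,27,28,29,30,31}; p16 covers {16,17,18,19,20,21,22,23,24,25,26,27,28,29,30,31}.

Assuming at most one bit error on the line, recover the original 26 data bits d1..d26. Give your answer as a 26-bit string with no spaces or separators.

01110010010111111000101110

s1 (pos 1,3,5,7,9,11,13,15,17,19,21,23,25,27,29,31): 1⊕0⊕1⊕1⊕0⊕1⊕0⊕0⊕1⊕1⊕1⊕0⊕0⊕0⊕1⊕0 = 0
s2 (pos 2,3,6,7,10,11,14,15,18,19,22,23,26,27,30,31): 1⊕0⊕1⊕1⊕0⊕1⊕1⊕0⊕1⊕1⊕1⊕0⊕1⊕0⊕1⊕0 = 0
s4 (pos 4,5,6,7,12,13,14,15,20,21,22,23,28,29,30,31): 0⊕1⊕1⊕1⊕0⊕0⊕1⊕0⊕1⊕1⊕1⊕0⊕1⊕1⊕1⊕0 = 0
s8 (pos 8,9,10,11,12,13,14,15,24,25,26,27,28,29,30,31): 0⊕0⊕0⊕1⊕0⊕0⊕1⊕0⊕0⊕0⊕1⊕0⊕1⊕1⊕1⊕0 = 0
s16 (pos 16,17,18,19,20,21,22,23,24,25,26,27,28,29,30,31): 0⊕1⊕1⊕1⊕1⊕1⊕1⊕0⊕0⊕0⊕1⊕0⊕1⊕1⊕1⊕0 = 0
Syndrome s16…s1 = 00000 → no error.
Read data bits from positions 3,5,6,7,9,10,11,12,13,14,15,17,18,19,20,21,22,23,24,25,26,27,28,29,30,31: 01110010010111111000101110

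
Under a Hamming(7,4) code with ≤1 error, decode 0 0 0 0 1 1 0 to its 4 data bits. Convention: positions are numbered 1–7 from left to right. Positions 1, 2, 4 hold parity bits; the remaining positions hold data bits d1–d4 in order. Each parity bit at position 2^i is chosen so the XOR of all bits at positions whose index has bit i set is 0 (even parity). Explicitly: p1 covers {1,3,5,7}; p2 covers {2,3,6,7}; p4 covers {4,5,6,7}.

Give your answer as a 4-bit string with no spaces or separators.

s1 (pos 1,3,5,7): 0⊕0⊕1⊕0 = 1
s2 (pos 2,3,6,7): 0⊕0⊕1⊕0 = 1
s4 (pos 4,5,6,7): 0⊕1⊕1⊕0 = 0
Syndrome s4…s1 = 011 → error at position 3.
Flip position 3: 0000110 → 0010110
Read data bits from positions 3,5,6,7: 1110

1110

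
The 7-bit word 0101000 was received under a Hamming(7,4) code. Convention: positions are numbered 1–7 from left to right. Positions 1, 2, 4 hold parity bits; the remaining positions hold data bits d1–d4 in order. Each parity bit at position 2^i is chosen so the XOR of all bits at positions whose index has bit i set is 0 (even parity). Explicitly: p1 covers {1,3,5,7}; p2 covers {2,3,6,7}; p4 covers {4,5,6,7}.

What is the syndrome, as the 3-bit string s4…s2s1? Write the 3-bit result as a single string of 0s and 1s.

s1 (pos 1,3,5,7): 0⊕0⊕0⊕0 = 0
s2 (pos 2,3,6,7): 1⊕0⊕0⊕0 = 1
s4 (pos 4,5,6,7): 1⊕0⊕0⊕0 = 1
Syndrome s4…s1 = 110 → error at position 6.

110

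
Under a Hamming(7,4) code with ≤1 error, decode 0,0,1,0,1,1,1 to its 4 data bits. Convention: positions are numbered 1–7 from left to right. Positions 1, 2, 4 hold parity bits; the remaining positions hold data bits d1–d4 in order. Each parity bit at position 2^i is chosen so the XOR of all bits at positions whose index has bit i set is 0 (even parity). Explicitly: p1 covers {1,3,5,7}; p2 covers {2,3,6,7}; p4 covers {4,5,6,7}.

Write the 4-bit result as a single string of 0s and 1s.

s1 (pos 1,3,5,7): 0⊕1⊕1⊕1 = 1
s2 (pos 2,3,6,7): 0⊕1⊕1⊕1 = 1
s4 (pos 4,5,6,7): 0⊕1⊕1⊕1 = 1
Syndrome s4…s1 = 111 → error at position 7.
Flip position 7: 0010111 → 0010110
Read data bits from positions 3,5,6,7: 1110

1110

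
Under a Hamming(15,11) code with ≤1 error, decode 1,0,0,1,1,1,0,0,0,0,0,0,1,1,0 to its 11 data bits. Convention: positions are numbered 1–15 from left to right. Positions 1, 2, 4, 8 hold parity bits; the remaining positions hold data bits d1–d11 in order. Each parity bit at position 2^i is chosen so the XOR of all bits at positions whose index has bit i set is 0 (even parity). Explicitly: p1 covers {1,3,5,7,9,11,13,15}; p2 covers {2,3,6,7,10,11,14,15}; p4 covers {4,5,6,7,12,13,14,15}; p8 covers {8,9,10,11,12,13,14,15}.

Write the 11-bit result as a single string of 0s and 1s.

00100000110

s1 (pos 1,3,5,7,9,11,13,15): 1⊕0⊕1⊕0⊕0⊕0⊕1⊕0 = 1
s2 (pos 2,3,6,7,10,11,14,15): 0⊕0⊕1⊕0⊕0⊕0⊕1⊕0 = 0
s4 (pos 4,5,6,7,12,13,14,15): 1⊕1⊕1⊕0⊕0⊕1⊕1⊕0 = 1
s8 (pos 8,9,10,11,12,13,14,15): 0⊕0⊕0⊕0⊕0⊕1⊕1⊕0 = 0
Syndrome s8…s1 = 0101 → error at position 5.
Flip position 5: 100111000000110 → 100101000000110
Read data bits from positions 3,5,6,7,9,10,11,12,13,14,15: 00100000110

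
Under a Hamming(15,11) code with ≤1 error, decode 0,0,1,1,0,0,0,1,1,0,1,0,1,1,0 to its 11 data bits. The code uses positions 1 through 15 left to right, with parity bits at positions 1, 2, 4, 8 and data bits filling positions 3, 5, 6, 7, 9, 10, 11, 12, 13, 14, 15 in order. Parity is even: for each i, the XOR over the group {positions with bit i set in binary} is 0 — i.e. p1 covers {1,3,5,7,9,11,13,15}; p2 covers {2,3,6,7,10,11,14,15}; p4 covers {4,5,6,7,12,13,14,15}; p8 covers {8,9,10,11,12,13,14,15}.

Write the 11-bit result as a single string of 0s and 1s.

s1 (pos 1,3,5,7,9,11,13,15): 0⊕1⊕0⊕0⊕1⊕1⊕1⊕0 = 0
s2 (pos 2,3,6,7,10,11,14,15): 0⊕1⊕0⊕0⊕0⊕1⊕1⊕0 = 1
s4 (pos 4,5,6,7,12,13,14,15): 1⊕0⊕0⊕0⊕0⊕1⊕1⊕0 = 1
s8 (pos 8,9,10,11,12,13,14,15): 1⊕1⊕0⊕1⊕0⊕1⊕1⊕0 = 1
Syndrome s8…s1 = 1110 → error at position 14.
Flip position 14: 001100011010110 → 001100011010100
Read data bits from positions 3,5,6,7,9,10,11,12,13,14,15: 10001010100

10001010100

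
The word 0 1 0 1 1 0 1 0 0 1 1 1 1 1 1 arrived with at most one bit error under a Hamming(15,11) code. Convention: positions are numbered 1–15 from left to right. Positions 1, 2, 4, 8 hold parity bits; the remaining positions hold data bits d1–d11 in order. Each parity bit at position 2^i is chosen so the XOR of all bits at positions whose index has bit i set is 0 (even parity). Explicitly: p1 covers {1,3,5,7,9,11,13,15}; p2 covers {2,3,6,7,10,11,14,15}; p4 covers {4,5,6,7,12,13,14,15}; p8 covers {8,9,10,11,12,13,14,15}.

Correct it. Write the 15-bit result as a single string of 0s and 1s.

010100100111111

s1 (pos 1,3,5,7,9,11,13,15): 0⊕0⊕1⊕1⊕0⊕1⊕1⊕1 = 1
s2 (pos 2,3,6,7,10,11,14,15): 1⊕0⊕0⊕1⊕1⊕1⊕1⊕1 = 0
s4 (pos 4,5,6,7,12,13,14,15): 1⊕1⊕0⊕1⊕1⊕1⊕1⊕1 = 1
s8 (pos 8,9,10,11,12,13,14,15): 0⊕0⊕1⊕1⊕1⊕1⊕1⊕1 = 0
Syndrome s8…s1 = 0101 → error at position 5.
Flip position 5: 010110100111111 → 010100100111111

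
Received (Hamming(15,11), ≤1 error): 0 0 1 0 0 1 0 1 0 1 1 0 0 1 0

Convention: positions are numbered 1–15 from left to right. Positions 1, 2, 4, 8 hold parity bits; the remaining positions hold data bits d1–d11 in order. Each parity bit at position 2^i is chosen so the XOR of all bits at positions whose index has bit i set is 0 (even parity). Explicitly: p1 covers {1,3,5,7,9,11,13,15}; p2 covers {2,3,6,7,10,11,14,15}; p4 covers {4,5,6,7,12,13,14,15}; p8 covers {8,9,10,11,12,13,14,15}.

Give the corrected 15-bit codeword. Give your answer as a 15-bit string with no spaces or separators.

011001010110010

s1 (pos 1,3,5,7,9,11,13,15): 0⊕1⊕0⊕0⊕0⊕1⊕0⊕0 = 0
s2 (pos 2,3,6,7,10,11,14,15): 0⊕1⊕1⊕0⊕1⊕1⊕1⊕0 = 1
s4 (pos 4,5,6,7,12,13,14,15): 0⊕0⊕1⊕0⊕0⊕0⊕1⊕0 = 0
s8 (pos 8,9,10,11,12,13,14,15): 1⊕0⊕1⊕1⊕0⊕0⊕1⊕0 = 0
Syndrome s8…s1 = 0010 → error at position 2.
Flip position 2: 001001010110010 → 011001010110010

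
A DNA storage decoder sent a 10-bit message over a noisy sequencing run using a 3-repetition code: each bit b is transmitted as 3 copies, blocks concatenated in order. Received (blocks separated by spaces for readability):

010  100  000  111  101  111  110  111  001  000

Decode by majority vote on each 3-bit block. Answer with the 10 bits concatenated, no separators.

0001111100

Block 1 (010): 1 one → 0
Block 2 (100): 1 one → 0
Block 3 (000): 0 ones → 0
Block 4 (111): 3 ones → 1
Block 5 (101): 2 ones → 1
Block 6 (111): 3 ones → 1
Block 7 (110): 2 ones → 1
Block 8 (111): 3 ones → 1
Block 9 (001): 1 one → 0
Block 10 (000): 0 ones → 0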